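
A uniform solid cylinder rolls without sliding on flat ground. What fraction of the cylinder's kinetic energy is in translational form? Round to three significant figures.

With I = (1/2)MR², the ratio k = I/(MR²) is 0.5.
Since ω = v/R, the translational part is ½Mv² and the rotational part is ½I(v/R)² = ½kMv²; the total is ½(1+k)Mv².
The translational fraction is therefore 1/(1+k) = 1/1.5 ≈ 0.667.

fraction ≈ 0.667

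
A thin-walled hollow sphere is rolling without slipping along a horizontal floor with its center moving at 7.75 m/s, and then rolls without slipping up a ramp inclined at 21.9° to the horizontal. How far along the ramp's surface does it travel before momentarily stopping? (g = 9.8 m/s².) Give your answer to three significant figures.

d ≈ 13.7 m

With I = (2/3)MR², the ratio k = I/(MR²) is 2/3.
Pure rolling means v = ωR; then KE = ½Mv² + ½I(v/R)² = ½(1+k)Mv² = (5/6)Mv².
Setting this equal to Mgh gives the vertical rise h = (1+k)v₀²/(2g) = 1.667×7.75²/(2×9.8) = 5.107 m.
Along the incline, d = h/sinθ = 5.107/sin21.9° ≈ 13.7 m.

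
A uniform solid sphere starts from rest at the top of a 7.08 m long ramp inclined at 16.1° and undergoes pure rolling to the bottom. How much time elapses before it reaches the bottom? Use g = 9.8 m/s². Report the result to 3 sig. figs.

t ≈ 2.70 s

With I = (2/5)MR², the ratio k = I/(MR²) is 0.4.
Along the incline Mg sinθ − f = Ma, and torque about the center fR = Iα = kMR²(a/R) gives f = kMa.
Hence a = g sinθ/(1+k) = 9.8×sin16.1°/1.4 = 1.941 m/s².
With constant a from rest, t = √(2L/a) = √(2·7.08/1.941) ≈ 2.70 s.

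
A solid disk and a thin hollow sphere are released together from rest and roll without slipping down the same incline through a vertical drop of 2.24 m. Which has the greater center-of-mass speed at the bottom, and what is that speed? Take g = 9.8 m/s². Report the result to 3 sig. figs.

the solid disk, at v ≈ 5.41 m/s

For rolling without slipping, Mgh = ½(1+k)Mv² where k = I/(MR²), so v = √(2gh/(1+k)).
Solid disk: k = 0.5, giving v = √(2×9.8×2.24/1.5) = 5.41 m/s.
Thin hollow sphere: k = 2/3, giving v = √(2×9.8×2.24/1.667) = 5.132 m/s.
The smaller k wins: the solid disk, at ≈ 5.41 m/s.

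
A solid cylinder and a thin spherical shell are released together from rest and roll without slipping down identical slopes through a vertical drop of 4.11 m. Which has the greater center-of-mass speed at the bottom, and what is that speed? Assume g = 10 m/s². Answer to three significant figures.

For rolling without slipping, Mgh = ½(1+k)Mv² where k = I/(MR²), so v = √(2gh/(1+k)).
Solid cylinder: k = 0.5, giving v = √(2×10×4.11/1.5) = 7.403 m/s.
Thin spherical shell: k = 2/3, giving v = √(2×10×4.11/1.667) = 7.023 m/s.
The smaller k wins: the solid cylinder, at ≈ 7.40 m/s.

the solid cylinder, at v ≈ 7.40 m/s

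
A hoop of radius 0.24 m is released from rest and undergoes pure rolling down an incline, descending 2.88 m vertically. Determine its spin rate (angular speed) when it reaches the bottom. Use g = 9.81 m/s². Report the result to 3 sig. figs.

Here I = MR², so the shape factor k = I/(MR²) = 1.
Pure rolling means v = ωR; then KE = ½Mv² + ½I(v/R)² = ½(1+k)Mv² = Mv².
Energy conservation Mgh = ½(1+k)Mv² gives v = √(2gh/(1+k)) = √(2 × 9.81 × 2.88 / 2) = 5.315 m/s.
The angular speed follows from ω = v/R = 5.315/0.24 ≈ 22.1 rad/s.

ω ≈ 22.1 rad/s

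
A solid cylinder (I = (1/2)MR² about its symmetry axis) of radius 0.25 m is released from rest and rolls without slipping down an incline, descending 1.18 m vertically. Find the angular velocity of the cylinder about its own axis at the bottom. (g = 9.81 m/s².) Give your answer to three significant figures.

ω ≈ 15.7 rad/s

The moment of inertia is (1/2)MR², giving k ≡ I/(MR²) = 0.5.
The rolling condition ω = v/R makes the rotational term ½I(v/R)² = ½kMv², so KE_total = ½(1+k)Mv² = (3/4)Mv².
Energy conservation Mgh = ½(1+k)Mv² gives v = √(2gh/(1+k)) = √(2 × 9.81 × 1.18 / 1.5) = 3.929 m/s.
The angular speed follows from ω = v/R = 3.929/0.25 ≈ 15.7 rad/s.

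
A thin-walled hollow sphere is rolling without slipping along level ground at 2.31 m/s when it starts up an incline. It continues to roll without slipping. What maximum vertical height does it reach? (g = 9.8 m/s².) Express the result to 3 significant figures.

h ≈ 0.454 m

Here I = (2/3)MR², so the shape factor k = I/(MR²) = 2/3.
The rolling condition ω = v/R makes the rotational term ½I(v/R)² = ½kMv², so KE_total = ½(1+k)Mv² = (5/6)Mv².
All of this converts to potential energy at the highest point: (5/6)Mv₀² = Mgh.
Thus h = (1+k)v₀²/(2g) = 1.667 × 2.31² / (2 × 9.8) ≈ 0.454 m.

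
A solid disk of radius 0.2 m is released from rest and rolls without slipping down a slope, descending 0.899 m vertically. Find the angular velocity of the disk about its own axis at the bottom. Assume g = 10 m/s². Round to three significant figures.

ω ≈ 17.3 rad/s

Here I = (1/2)MR², so the shape factor k = I/(MR²) = 0.5.
The rolling condition ω = v/R makes the rotational term ½I(v/R)² = ½kMv², so KE_total = ½(1+k)Mv² = (3/4)Mv².
Energy conservation Mgh = ½(1+k)Mv² gives v = √(2gh/(1+k)) = √(2 × 10 × 0.899 / 1.5) = 3.462 m/s.
Then ω = v/R = 3.462 / 0.2 ≈ 17.3 rad/s.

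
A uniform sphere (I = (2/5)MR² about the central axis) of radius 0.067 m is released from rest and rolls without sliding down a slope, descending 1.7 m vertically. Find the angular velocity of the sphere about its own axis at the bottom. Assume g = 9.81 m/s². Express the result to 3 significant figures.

For this body I = (2/5)MR², i.e. k = I/(MR²) = 0.4.
Rolling without slipping gives ω = v/R, so the total kinetic energy is ½Mv² + ½Iω² = ½(1+k)Mv² = (7/10)Mv².
Energy conservation Mgh = ½(1+k)Mv² gives v = √(2gh/(1+k)) = √(2 × 9.81 × 1.7 / 1.4) = 4.881 m/s.
The angular speed follows from ω = v/R = 4.881/0.067 ≈ 72.9 rad/s.

ω ≈ 72.9 rad/s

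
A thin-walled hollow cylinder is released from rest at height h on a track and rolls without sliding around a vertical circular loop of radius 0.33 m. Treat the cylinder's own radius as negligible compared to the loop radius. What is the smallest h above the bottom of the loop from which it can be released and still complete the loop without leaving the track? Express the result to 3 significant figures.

For this body I = MR², i.e. k = I/(MR²) = 1.
At the top of the loop, the minimum-contact condition is Mg = Mv_top²/r, so v_top² = gr.
With ω = v/R, the kinetic energy at speed v is ½(1+k)Mv² = Mv².
Energy conservation from release (height h) to the top (height 2r): Mgh = Mg(2r) + M·gr.
Thus h_min = 2r + (1+k)r/2 = r(2 + 2/2) = 0.33 × 3 ≈ 0.990 m.

h_min ≈ 0.990 m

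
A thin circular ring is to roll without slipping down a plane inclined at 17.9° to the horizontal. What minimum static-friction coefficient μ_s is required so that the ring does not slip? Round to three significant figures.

Here I = MR², so the shape factor k = I/(MR²) = 1.
Translational: Mg sinθ − f = Ma. Rotational about the CM: fR = Iα = kMRa, so f = kMa.
These give a = g sinθ/(1+k) and the required friction f = kMg sinθ/(1+k).
The normal force is N = Mg cosθ, so μ_min = f/N = k tanθ/(1+k).
μ_min = 1 × tan17.9° / 2 ≈ 0.161.

μ_min ≈ 0.161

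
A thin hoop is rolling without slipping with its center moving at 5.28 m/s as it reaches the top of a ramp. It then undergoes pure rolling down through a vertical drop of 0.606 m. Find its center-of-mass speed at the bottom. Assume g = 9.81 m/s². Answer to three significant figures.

Here I = MR², so the shape factor k = I/(MR²) = 1.
Pure rolling means v = ωR; then KE = ½Mv² + ½I(v/R)² = ½(1+k)Mv² = Mv².
Conserving energy between top and bottom: Mv² = Mv₀² + Mgh, hence v² = v₀² + 2gh/(1+k).
v = √(5.28² + 2×9.81×0.606/2) = √33.82 ≈ 5.82 m/s.

v ≈ 5.82 m/s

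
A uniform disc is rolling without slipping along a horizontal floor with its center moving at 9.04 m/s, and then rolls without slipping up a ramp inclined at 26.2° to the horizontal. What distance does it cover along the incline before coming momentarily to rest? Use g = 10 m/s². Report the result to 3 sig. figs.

The moment of inertia is (1/2)MR², giving k ≡ I/(MR²) = 0.5.
The rolling condition ω = v/R makes the rotational term ½I(v/R)² = ½kMv², so KE_total = ½(1+k)Mv² = (3/4)Mv².
Setting this equal to Mgh gives the vertical rise h = (1+k)v₀²/(2g) = 1.5×9.04²/(2×10) = 6.129 m.
Along the incline, d = h/sinθ = 6.129/sin26.2° ≈ 13.9 m.

d ≈ 13.9 m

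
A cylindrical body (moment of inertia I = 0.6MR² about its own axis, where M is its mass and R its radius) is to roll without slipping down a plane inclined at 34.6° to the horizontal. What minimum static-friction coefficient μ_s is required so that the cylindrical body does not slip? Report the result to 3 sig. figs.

The moment of inertia is 0.6MR², giving k ≡ I/(MR²) = 0.6.
Translational: Mg sinθ − f = Ma. Rotational about the CM: fR = Iα = kMRa, so f = kMa.
These give a = g sinθ/(1+k) and the required friction f = kMg sinθ/(1+k).
With N = Mg cosθ, the no-slip condition f ≤ μN gives μ_min = f/N = k tanθ/(1+k).
μ_min = 0.6 × tan34.6° / 1.6 ≈ 0.259.

μ_min ≈ 0.259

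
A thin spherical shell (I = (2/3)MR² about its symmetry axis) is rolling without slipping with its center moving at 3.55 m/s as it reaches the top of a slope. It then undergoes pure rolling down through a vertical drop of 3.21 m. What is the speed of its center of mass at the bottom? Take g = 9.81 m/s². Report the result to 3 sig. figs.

v ≈ 7.10 m/s

Here I = (2/3)MR², so the shape factor k = I/(MR²) = 2/3.
Rolling without slipping gives ω = v/R, so the total kinetic energy is ½Mv² + ½Iω² = ½(1+k)Mv² = (5/6)Mv².
Energy conservation: (5/6)Mv₀² + Mgh = (5/6)Mv², so v² = v₀² + 2gh/(1+k).
v = √(3.55² + 2×9.81×3.21/1.667) = √50.39 ≈ 7.10 m/s.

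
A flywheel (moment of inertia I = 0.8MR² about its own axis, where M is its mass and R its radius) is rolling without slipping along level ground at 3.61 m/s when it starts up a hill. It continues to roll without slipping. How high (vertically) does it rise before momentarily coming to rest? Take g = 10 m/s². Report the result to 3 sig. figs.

The moment of inertia is 0.8MR², giving k ≡ I/(MR²) = 0.8.
Since it rolls without slipping, ω = v/R and KE = ½Mv² + ½Iω² = ½(1+k)Mv² = (9/10)Mv².
At the top the kinetic energy is zero, so (9/10)Mv₀² = Mgh.
Thus h = (1+k)v₀²/(2g) = 1.8 × 3.61² / (2 × 10) ≈ 1.17 m.

h ≈ 1.17 m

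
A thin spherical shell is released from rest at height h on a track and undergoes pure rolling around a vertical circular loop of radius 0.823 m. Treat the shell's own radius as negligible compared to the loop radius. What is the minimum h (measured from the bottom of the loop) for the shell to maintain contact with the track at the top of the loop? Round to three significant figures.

h_min ≈ 2.33 m

For this body I = (2/3)MR², i.e. k = I/(MR²) = 2/3.
At the top of the loop, the minimum-contact condition is Mg = Mv_top²/r, so v_top² = gr.
With ω = v/R, the kinetic energy at speed v is ½(1+k)Mv² = (5/6)Mv².
Energy conservation from release (height h) to the top (height 2r): Mgh = Mg(2r) + (5/6)M·gr.
Thus h_min = 2r + (1+k)r/2 = r(2 + 1.667/2) = 0.823 × 2.833 ≈ 2.33 m.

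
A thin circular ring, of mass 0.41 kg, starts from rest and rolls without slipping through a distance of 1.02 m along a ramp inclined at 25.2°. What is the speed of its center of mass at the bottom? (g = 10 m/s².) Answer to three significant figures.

v ≈ 2.08 m/s

With I = MR², the ratio k = I/(MR²) is 1.
Rolling without slipping gives ω = v/R, so the total kinetic energy is ½Mv² + ½Iω² = ½(1+k)Mv² = Mv².
The vertical drop is h = L sinθ = 1.02 × sin25.2° = 0.4343 m.
Setting Mgh = Mv² gives v = √(2gh/(1+k)) = √(2·10·0.4343/2) ≈ 2.08 m/s.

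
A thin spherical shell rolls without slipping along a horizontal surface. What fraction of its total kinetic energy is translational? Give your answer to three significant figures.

fraction ≈ 0.600

With I = (2/3)MR², the ratio k = I/(MR²) is 2/3.
With ω = v/R, KE_trans = ½Mv² and KE_rot = ½Iω² = ½kMv², so KE_total = ½(1+k)Mv².
The translational fraction is therefore 1/(1+k) = 1/1.667 ≈ 0.600.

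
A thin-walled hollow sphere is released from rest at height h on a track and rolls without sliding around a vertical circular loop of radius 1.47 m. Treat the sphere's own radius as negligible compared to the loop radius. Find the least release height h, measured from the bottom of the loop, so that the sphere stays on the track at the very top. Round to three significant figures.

h_min ≈ 4.17 m

With I = (2/3)MR², the ratio k = I/(MR²) is 2/3.
At the top, contact is just lost when gravity alone supplies the centripetal force: Mg = Mv_top²/r, i.e. v_top² = gr.
With ω = v/R, the kinetic energy at speed v is ½(1+k)Mv² = (5/6)Mv².
Energy conservation from release (height h) to the top (height 2r): Mgh = Mg(2r) + (5/6)M·gr.
Thus h_min = 2r + (1+k)r/2 = r(2 + 1.667/2) = 1.47 × 2.833 ≈ 4.17 m.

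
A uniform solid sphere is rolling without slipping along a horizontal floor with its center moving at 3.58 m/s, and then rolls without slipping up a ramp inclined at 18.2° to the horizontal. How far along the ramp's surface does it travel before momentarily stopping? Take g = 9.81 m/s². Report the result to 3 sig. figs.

Here I = (2/5)MR², so the shape factor k = I/(MR²) = 0.4.
The rolling condition ω = v/R makes the rotational term ½I(v/R)² = ½kMv², so KE_total = ½(1+k)Mv² = (7/10)Mv².
Setting this equal to Mgh gives the vertical rise h = (1+k)v₀²/(2g) = 1.4×3.58²/(2×9.81) = 0.9145 m.
Along the incline, d = h/sinθ = 0.9145/sin18.2° ≈ 2.93 m.

d ≈ 2.93 m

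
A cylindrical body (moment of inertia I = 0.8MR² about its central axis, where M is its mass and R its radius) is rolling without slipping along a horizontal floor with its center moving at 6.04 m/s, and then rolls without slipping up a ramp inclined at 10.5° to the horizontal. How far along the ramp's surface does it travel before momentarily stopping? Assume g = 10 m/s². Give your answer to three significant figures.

d ≈ 18.0 m

For this body I = 0.8MR², i.e. k = I/(MR²) = 0.8.
Rolling without slipping gives ω = v/R, so the total kinetic energy is ½Mv² + ½Iω² = ½(1+k)Mv² = (9/10)Mv².
Setting this equal to Mgh gives the vertical rise h = (1+k)v₀²/(2g) = 1.8×6.04²/(2×10) = 3.283 m.
The distance along the slope is d = h/sinθ = 3.283/sin10.5° ≈ 18.0 m.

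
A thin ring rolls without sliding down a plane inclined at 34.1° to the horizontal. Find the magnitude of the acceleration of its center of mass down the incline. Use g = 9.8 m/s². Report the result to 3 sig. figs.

For this body I = MR², i.e. k = I/(MR²) = 1.
Along the incline Mg sinθ − f = Ma, and torque about the center fR = Iα = kMR²(a/R) gives f = kMa.
Eliminating f: Mg sinθ = (1+k)Ma, so a = g sinθ/(1+k) = 9.8 × sin34.1° / 2 ≈ 2.75 m/s².

a ≈ 2.75 m/s²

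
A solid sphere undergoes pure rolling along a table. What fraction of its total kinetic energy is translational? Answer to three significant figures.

fraction ≈ 0.714

The moment of inertia is (2/5)MR², giving k ≡ I/(MR²) = 0.4.
Since ω = v/R, the translational part is ½Mv² and the rotational part is ½I(v/R)² = ½kMv²; the total is ½(1+k)Mv².
The translational fraction is therefore 1/(1+k) = 1/1.4 ≈ 0.714.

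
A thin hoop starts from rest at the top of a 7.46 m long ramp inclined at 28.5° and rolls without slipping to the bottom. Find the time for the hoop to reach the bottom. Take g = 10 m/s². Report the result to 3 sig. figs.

t ≈ 2.50 s

For this body I = MR², i.e. k = I/(MR²) = 1.
Newton's second law down the slope: Mg sinθ − f = Ma. The torque equation fR = Iα (with α = a/R) gives f = kMa.
Hence a = g sinθ/(1+k) = 10×sin28.5°/2 = 2.386 m/s².
Starting from rest, L = ½at², so t = √(2L/a) = √(2×7.46/2.386) ≈ 2.50 s.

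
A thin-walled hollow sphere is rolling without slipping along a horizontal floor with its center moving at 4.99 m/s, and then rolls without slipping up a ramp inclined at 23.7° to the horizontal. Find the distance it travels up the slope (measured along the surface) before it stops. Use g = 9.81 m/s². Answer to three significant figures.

d ≈ 5.26 m

For this body I = (2/3)MR², i.e. k = I/(MR²) = 2/3.
The rolling condition ω = v/R makes the rotational term ½I(v/R)² = ½kMv², so KE_total = ½(1+k)Mv² = (5/6)Mv².
Setting this equal to Mgh gives the vertical rise h = (1+k)v₀²/(2g) = 1.667×4.99²/(2×9.81) = 2.115 m.
The distance along the slope is d = h/sinθ = 2.115/sin23.7° ≈ 5.26 m.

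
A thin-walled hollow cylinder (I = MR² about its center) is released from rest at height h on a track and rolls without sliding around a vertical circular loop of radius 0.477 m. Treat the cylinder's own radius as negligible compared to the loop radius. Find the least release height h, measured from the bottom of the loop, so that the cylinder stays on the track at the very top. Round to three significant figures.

h_min ≈ 1.43 m

Here I = MR², so the shape factor k = I/(MR²) = 1.
At the top, contact is just lost when gravity alone supplies the centripetal force: Mg = Mv_top²/r, i.e. v_top² = gr.
With ω = v/R, the kinetic energy at speed v is ½(1+k)Mv² = Mv².
Energy conservation from release (height h) to the top (height 2r): Mgh = Mg(2r) + M·gr.
Thus h_min = 2r + (1+k)r/2 = r(2 + 2/2) = 0.477 × 3 ≈ 1.43 m.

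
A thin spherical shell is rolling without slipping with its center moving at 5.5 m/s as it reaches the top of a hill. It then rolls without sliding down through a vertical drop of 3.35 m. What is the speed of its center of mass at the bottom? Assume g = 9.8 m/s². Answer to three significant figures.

Here I = (2/3)MR², so the shape factor k = I/(MR²) = 2/3.
Pure rolling means v = ωR; then KE = ½Mv² + ½I(v/R)² = ½(1+k)Mv² = (5/6)Mv².
Conserving energy between top and bottom: (5/6)Mv² = (5/6)Mv₀² + Mgh, hence v² = v₀² + 2gh/(1+k).
v = √(5.5² + 2×9.8×3.35/1.667) = √69.65 ≈ 8.35 m/s.

v ≈ 8.35 m/s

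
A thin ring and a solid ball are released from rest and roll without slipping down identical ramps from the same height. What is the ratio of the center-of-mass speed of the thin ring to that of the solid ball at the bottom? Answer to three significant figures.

Each satisfies Mgh = ½(1+k)Mv² with k = I/(MR²), so v ∝ 1/√(1+k).
For the thin ring k = 1; for the solid ball k = 0.4.
v₁/v₂ = √((1+k₂)/(1+k₁)) = √(1.4/2) ≈ 0.837.

v_ratio ≈ 0.837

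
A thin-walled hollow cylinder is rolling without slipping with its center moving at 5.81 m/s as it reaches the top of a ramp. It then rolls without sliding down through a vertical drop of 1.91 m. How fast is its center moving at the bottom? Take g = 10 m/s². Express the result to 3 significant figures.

With I = MR², the ratio k = I/(MR²) is 1.
Rolling without slipping gives ω = v/R, so the total kinetic energy is ½Mv² + ½Iω² = ½(1+k)Mv² = Mv².
Conserving energy between top and bottom: Mv² = Mv₀² + Mgh, hence v² = v₀² + 2gh/(1+k).
v = √(5.81² + 2×10×1.91/2) = √52.86 ≈ 7.27 m/s.

v ≈ 7.27 m/s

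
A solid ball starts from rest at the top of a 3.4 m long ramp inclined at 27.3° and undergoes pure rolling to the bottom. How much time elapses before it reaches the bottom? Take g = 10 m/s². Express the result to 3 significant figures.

t ≈ 1.44 s

The moment of inertia is (2/5)MR², giving k ≡ I/(MR²) = 0.4.
Along the incline Mg sinθ − f = Ma, and torque about the center fR = Iα = kMR²(a/R) gives f = kMa.
Hence a = g sinθ/(1+k) = 10×sin27.3°/1.4 = 3.276 m/s².
With constant a from rest, t = √(2L/a) = √(2·3.4/3.276) ≈ 1.44 s.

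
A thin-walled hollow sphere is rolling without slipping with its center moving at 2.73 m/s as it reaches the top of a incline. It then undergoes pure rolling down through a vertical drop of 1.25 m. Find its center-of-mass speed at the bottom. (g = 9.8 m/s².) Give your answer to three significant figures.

For this body I = (2/3)MR², i.e. k = I/(MR²) = 2/3.
Since it rolls without slipping, ω = v/R and KE = ½Mv² + ½Iω² = ½(1+k)Mv² = (5/6)Mv².
Conserving energy between top and bottom: (5/6)Mv² = (5/6)Mv₀² + Mgh, hence v² = v₀² + 2gh/(1+k).
v = √(2.73² + 2×9.8×1.25/1.667) = √22.15 ≈ 4.71 m/s.

v ≈ 4.71 m/s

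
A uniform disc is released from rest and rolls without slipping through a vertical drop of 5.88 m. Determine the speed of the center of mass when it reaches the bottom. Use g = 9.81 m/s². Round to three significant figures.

Here I = (1/2)MR², so the shape factor k = I/(MR²) = 0.5.
Since it rolls without slipping, ω = v/R and KE = ½Mv² + ½Iω² = ½(1+k)Mv² = (3/4)Mv².
Setting Mgh = (3/4)Mv² gives v = √(2gh/(1+k)) = √(2·9.81·5.88/1.5) ≈ 8.77 m/s.

v ≈ 8.77 m/s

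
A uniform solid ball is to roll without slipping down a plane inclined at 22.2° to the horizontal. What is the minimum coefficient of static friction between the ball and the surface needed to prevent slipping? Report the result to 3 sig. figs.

For this body I = (2/5)MR², i.e. k = I/(MR²) = 0.4.
Translational: Mg sinθ − f = Ma. Rotational about the CM: fR = Iα = kMRa, so f = kMa.
These give a = g sinθ/(1+k) and the required friction f = kMg sinθ/(1+k).
With N = Mg cosθ, the no-slip condition f ≤ μN gives μ_min = f/N = k tanθ/(1+k).
μ_min = 0.4 × tan22.2° / 1.4 ≈ 0.117.

μ_min ≈ 0.117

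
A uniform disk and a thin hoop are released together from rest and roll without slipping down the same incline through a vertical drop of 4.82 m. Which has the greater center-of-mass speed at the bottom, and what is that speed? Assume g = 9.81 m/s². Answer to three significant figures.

For rolling without slipping, Mgh = ½(1+k)Mv² where k = I/(MR²), so v = √(2gh/(1+k)).
Uniform disk: k = 0.5, giving v = √(2×9.81×4.82/1.5) = 7.94 m/s.
Thin hoop: k = 1, giving v = √(2×9.81×4.82/2) = 6.876 m/s.
The smaller k wins: the uniform disk, at ≈ 7.94 m/s.

the uniform disk, at v ≈ 7.94 m/s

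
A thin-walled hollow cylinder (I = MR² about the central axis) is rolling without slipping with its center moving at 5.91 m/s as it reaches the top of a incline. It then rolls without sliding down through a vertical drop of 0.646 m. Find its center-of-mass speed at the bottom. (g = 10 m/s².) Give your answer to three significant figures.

With I = MR², the ratio k = I/(MR²) is 1.
Since it rolls without slipping, ω = v/R and KE = ½Mv² + ½Iω² = ½(1+k)Mv² = Mv².
Energy conservation: Mv₀² + Mgh = Mv², so v² = v₀² + 2gh/(1+k).
v = √(5.91² + 2×10×0.646/2) = √41.39 ≈ 6.43 m/s.

v ≈ 6.43 m/s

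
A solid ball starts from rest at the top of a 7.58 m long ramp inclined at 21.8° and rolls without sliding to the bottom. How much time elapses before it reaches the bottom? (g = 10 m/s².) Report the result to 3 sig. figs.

t ≈ 2.39 s

For this body I = (2/5)MR², i.e. k = I/(MR²) = 0.4.
Newton's second law down the slope: Mg sinθ − f = Ma. The torque equation fR = Iα (with α = a/R) gives f = kMa.
Hence a = g sinθ/(1+k) = 10×sin21.8°/1.4 = 2.653 m/s².
With constant a from rest, t = √(2L/a) = √(2·7.58/2.653) ≈ 2.39 s.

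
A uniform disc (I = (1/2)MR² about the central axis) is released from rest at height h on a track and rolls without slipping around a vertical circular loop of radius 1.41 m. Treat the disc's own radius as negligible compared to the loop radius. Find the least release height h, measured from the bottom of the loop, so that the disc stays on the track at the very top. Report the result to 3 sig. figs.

h_min ≈ 3.88 m

With I = (1/2)MR², the ratio k = I/(MR²) is 0.5.
At the top of the loop, the minimum-contact condition is Mg = Mv_top²/r, so v_top² = gr.
With ω = v/R, the kinetic energy at speed v is ½(1+k)Mv² = (3/4)Mv².
Energy conservation from release (height h) to the top (height 2r): Mgh = Mg(2r) + (3/4)M·gr.
Thus h_min = 2r + (1+k)r/2 = r(2 + 1.5/2) = 1.41 × 2.75 ≈ 3.88 m.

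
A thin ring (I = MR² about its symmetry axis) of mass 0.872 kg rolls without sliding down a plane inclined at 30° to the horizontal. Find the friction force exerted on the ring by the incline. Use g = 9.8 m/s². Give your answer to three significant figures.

f ≈ 2.14 N

With I = MR², the ratio k = I/(MR²) is 1.
Newton's second law down the slope: Mg sinθ − f = Ma. The torque equation fR = Iα (with α = a/R) gives f = kMa.
Combining, a = g sinθ/(1+k) and f = kMa = kMg sinθ/(1+k).
f = 1 × 0.872 × 9.8 × sin30° / 2 ≈ 2.14 N.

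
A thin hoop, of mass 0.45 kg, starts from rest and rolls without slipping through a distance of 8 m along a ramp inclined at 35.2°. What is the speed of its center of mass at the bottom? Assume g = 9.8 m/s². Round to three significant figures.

With I = MR², the ratio k = I/(MR²) is 1.
Rolling without slipping gives ω = v/R, so the total kinetic energy is ½Mv² + ½Iω² = ½(1+k)Mv² = Mv².
The vertical drop is h = L sinθ = 8 × sin35.2° = 4.611 m.
Energy conservation: Mgh = Mv², so v = √(2gh/(1+k)) = √(2 × 9.8 × 4.611 / 2) ≈ 6.72 m/s.

v ≈ 6.72 m/s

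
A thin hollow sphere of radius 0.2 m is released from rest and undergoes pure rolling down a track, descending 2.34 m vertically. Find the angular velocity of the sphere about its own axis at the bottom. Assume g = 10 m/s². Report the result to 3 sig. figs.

For this body I = (2/3)MR², i.e. k = I/(MR²) = 2/3.
Since it rolls without slipping, ω = v/R and KE = ½Mv² + ½Iω² = ½(1+k)Mv² = (5/6)Mv².
Energy conservation Mgh = ½(1+k)Mv² gives v = √(2gh/(1+k)) = √(2 × 10 × 2.34 / 1.667) = 5.299 m/s.
Then ω = v/R = 5.299 / 0.2 ≈ 26.5 rad/s.

ω ≈ 26.5 rad/s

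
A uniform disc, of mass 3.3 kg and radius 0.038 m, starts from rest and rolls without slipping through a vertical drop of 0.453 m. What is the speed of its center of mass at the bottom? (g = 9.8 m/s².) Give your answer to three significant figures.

With I = (1/2)MR², the ratio k = I/(MR²) is 0.5.
Since it rolls without slipping, ω = v/R and KE = ½Mv² + ½Iω² = ½(1+k)Mv² = (3/4)Mv².
Setting Mgh = (3/4)Mv² gives v = √(2gh/(1+k)) = √(2·9.8·0.453/1.5) ≈ 2.43 m/s.

v ≈ 2.43 m/s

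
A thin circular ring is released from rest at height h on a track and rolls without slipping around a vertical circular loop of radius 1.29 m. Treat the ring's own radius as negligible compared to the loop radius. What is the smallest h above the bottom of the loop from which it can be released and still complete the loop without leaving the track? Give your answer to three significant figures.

For this body I = MR², i.e. k = I/(MR²) = 1.
At the top, contact is just lost when gravity alone supplies the centripetal force: Mg = Mv_top²/r, i.e. v_top² = gr.
With ω = v/R, the kinetic energy at speed v is ½(1+k)Mv² = Mv².
Energy conservation from release (height h) to the top (height 2r): Mgh = Mg(2r) + M·gr.
Thus h_min = 2r + (1+k)r/2 = r(2 + 2/2) = 1.29 × 3 ≈ 3.87 m.

h_min ≈ 3.87 m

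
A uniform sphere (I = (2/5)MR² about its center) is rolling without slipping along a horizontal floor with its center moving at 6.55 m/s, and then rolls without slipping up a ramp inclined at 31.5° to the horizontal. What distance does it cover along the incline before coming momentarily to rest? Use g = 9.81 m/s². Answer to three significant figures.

For this body I = (2/5)MR², i.e. k = I/(MR²) = 0.4.
The rolling condition ω = v/R makes the rotational term ½I(v/R)² = ½kMv², so KE_total = ½(1+k)Mv² = (7/10)Mv².
Setting this equal to Mgh gives the vertical rise h = (1+k)v₀²/(2g) = 1.4×6.55²/(2×9.81) = 3.061 m.
Along the incline, d = h/sinθ = 3.061/sin31.5° ≈ 5.86 m.

d ≈ 5.86 m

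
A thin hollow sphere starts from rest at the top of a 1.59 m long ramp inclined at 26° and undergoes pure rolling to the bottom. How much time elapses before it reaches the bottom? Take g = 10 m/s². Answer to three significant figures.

For this body I = (2/3)MR², i.e. k = I/(MR²) = 2/3.
Newton's second law down the slope: Mg sinθ − f = Ma. The torque equation fR = Iα (with α = a/R) gives f = kMa.
Hence a = g sinθ/(1+k) = 10×sin26°/1.667 = 2.63 m/s².
With constant a from rest, t = √(2L/a) = √(2·1.59/2.63) ≈ 1.10 s.

t ≈ 1.10 s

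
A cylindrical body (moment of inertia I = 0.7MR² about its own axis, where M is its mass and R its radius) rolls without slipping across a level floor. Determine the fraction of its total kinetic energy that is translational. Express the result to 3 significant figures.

The moment of inertia is 0.7MR², giving k ≡ I/(MR²) = 0.7.
Since ω = v/R, the translational part is ½Mv² and the rotational part is ½I(v/R)² = ½kMv²; the total is ½(1+k)Mv².
The translational fraction is therefore 1/(1+k) = 1/1.7 ≈ 0.588.

fraction ≈ 0.588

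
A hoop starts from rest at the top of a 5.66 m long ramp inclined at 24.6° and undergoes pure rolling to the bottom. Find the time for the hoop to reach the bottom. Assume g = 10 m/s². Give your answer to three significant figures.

t ≈ 2.33 s

For this body I = MR², i.e. k = I/(MR²) = 1.
Newton's second law down the slope: Mg sinθ − f = Ma. The torque equation fR = Iα (with α = a/R) gives f = kMa.
Hence a = g sinθ/(1+k) = 10×sin24.6°/2 = 2.081 m/s².
With constant a from rest, t = √(2L/a) = √(2·5.66/2.081) ≈ 2.33 s.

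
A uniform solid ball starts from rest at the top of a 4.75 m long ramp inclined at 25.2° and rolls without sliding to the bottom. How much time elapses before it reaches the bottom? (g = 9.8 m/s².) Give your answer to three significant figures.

The moment of inertia is (2/5)MR², giving k ≡ I/(MR²) = 0.4.
Along the incline Mg sinθ − f = Ma, and torque about the center fR = Iα = kMR²(a/R) gives f = kMa.
Hence a = g sinθ/(1+k) = 9.8×sin25.2°/1.4 = 2.98 m/s².
With constant a from rest, t = √(2L/a) = √(2·4.75/2.98) ≈ 1.79 s.

t ≈ 1.79 s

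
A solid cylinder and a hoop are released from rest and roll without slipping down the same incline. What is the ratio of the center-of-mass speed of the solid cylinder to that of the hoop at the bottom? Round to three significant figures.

Each satisfies Mgh = ½(1+k)Mv² with k = I/(MR²), so v ∝ 1/√(1+k).
For the solid cylinder k = 0.5; for the hoop k = 1.
v₁/v₂ = √((1+k₂)/(1+k₁)) = √(2/1.5) ≈ 1.15.

v_ratio ≈ 1.15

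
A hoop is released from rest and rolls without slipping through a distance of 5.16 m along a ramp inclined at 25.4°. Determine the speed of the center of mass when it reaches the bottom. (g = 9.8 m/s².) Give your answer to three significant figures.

Here I = MR², so the shape factor k = I/(MR²) = 1.
Since it rolls without slipping, ω = v/R and KE = ½Mv² + ½Iω² = ½(1+k)Mv² = Mv².
The vertical drop is h = L sinθ = 5.16 × sin25.4° = 2.213 m.
Energy conservation: Mgh = Mv², so v = √(2gh/(1+k)) = √(2 × 9.8 × 2.213 / 2) ≈ 4.66 m/s.

v ≈ 4.66 m/s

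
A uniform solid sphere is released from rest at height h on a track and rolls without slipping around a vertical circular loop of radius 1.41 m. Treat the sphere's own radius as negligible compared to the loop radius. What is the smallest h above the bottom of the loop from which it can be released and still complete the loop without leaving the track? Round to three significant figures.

The moment of inertia is (2/5)MR², giving k ≡ I/(MR²) = 0.4.
At the top of the loop, the minimum-contact condition is Mg = Mv_top²/r, so v_top² = gr.
With ω = v/R, the kinetic energy at speed v is ½(1+k)Mv² = (7/10)Mv².
Energy conservation from release (height h) to the top (height 2r): Mgh = Mg(2r) + (7/10)M·gr.
Thus h_min = 2r + (1+k)r/2 = r(2 + 1.4/2) = 1.41 × 2.7 ≈ 3.81 m.

h_min ≈ 3.81 m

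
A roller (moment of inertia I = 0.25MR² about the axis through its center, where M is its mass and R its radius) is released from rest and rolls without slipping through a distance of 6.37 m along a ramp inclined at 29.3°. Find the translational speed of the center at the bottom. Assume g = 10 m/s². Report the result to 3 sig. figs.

v ≈ 7.06 m/s

With I = 0.25MR², the ratio k = I/(MR²) is 0.25.
Rolling without slipping gives ω = v/R, so the total kinetic energy is ½Mv² + ½Iω² = ½(1+k)Mv² = (5/8)Mv².
The vertical drop is h = L sinθ = 6.37 × sin29.3° = 3.117 m.
Setting Mgh = (5/8)Mv² gives v = √(2gh/(1+k)) = √(2·10·3.117/1.25) ≈ 7.06 m/s.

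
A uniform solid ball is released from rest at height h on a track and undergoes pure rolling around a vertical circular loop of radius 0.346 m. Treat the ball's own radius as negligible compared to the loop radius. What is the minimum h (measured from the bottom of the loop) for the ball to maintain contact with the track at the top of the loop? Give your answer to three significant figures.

h_min ≈ 0.934 m

With I = (2/5)MR², the ratio k = I/(MR²) is 0.4.
At the top of the loop, the minimum-contact condition is Mg = Mv_top²/r, so v_top² = gr.
With ω = v/R, the kinetic energy at speed v is ½(1+k)Mv² = (7/10)Mv².
Energy conservation from release (height h) to the top (height 2r): Mgh = Mg(2r) + (7/10)M·gr.
Thus h_min = 2r + (1+k)r/2 = r(2 + 1.4/2) = 0.346 × 2.7 ≈ 0.934 m.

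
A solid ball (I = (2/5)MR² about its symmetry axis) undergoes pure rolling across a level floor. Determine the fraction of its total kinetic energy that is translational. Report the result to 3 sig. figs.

fraction ≈ 0.714

With I = (2/5)MR², the ratio k = I/(MR²) is 0.4.
Since ω = v/R, the translational part is ½Mv² and the rotational part is ½I(v/R)² = ½kMv²; the total is ½(1+k)Mv².
The translational fraction is therefore 1/(1+k) = 1/1.4 ≈ 0.714.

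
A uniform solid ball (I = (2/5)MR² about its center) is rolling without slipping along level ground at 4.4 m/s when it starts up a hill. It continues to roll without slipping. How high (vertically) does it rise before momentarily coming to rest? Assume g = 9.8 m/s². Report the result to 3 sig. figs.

The moment of inertia is (2/5)MR², giving k ≡ I/(MR²) = 0.4.
Since it rolls without slipping, ω = v/R and KE = ½Mv² + ½Iω² = ½(1+k)Mv² = (7/10)Mv².
All of this converts to potential energy at the highest point: (7/10)Mv₀² = Mgh.
Thus h = (1+k)v₀²/(2g) = 1.4 × 4.4² / (2 × 9.8) ≈ 1.38 m.

h ≈ 1.38 m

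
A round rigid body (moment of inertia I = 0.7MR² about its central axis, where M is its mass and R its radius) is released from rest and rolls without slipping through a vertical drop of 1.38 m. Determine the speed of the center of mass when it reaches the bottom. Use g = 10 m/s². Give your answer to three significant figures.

The moment of inertia is 0.7MR², giving k ≡ I/(MR²) = 0.7.
Since it rolls without slipping, ω = v/R and KE = ½Mv² + ½Iω² = ½(1+k)Mv² = (17/20)Mv².
Setting Mgh = (17/20)Mv² gives v = √(2gh/(1+k)) = √(2·10·1.38/1.7) ≈ 4.03 m/s.

v ≈ 4.03 m/s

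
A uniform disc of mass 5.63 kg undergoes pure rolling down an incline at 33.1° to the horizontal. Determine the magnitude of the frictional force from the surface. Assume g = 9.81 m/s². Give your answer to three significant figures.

f ≈ 10.1 N

With I = (1/2)MR², the ratio k = I/(MR²) is 0.5.
Newton's second law down the slope: Mg sinθ − f = Ma. The torque equation fR = Iα (with α = a/R) gives f = kMa.
Combining, a = g sinθ/(1+k) and f = kMa = kMg sinθ/(1+k).
f = 0.5 × 5.63 × 9.81 × sin33.1° / 1.5 ≈ 10.1 N.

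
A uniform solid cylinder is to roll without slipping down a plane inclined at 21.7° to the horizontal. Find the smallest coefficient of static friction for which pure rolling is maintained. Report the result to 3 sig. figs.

μ_min ≈ 0.133

For this body I = (1/2)MR², i.e. k = I/(MR²) = 0.5.
Along the incline Mg sinθ − f = Ma, and torque about the center fR = Iα = kMR²(a/R) gives f = kMa.
These give a = g sinθ/(1+k) and the required friction f = kMg sinθ/(1+k).
The normal force is N = Mg cosθ, so μ_min = f/N = k tanθ/(1+k).
μ_min = 0.5 × tan21.7° / 1.5 ≈ 0.133.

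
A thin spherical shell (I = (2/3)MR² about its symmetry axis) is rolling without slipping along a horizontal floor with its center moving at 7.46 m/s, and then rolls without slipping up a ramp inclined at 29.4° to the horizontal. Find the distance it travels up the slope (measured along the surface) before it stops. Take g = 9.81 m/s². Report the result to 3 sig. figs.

Here I = (2/3)MR², so the shape factor k = I/(MR²) = 2/3.
Since it rolls without slipping, ω = v/R and KE = ½Mv² + ½Iω² = ½(1+k)Mv² = (5/6)Mv².
Setting this equal to Mgh gives the vertical rise h = (1+k)v₀²/(2g) = 1.667×7.46²/(2×9.81) = 4.727 m.
The distance along the slope is d = h/sinθ = 4.727/sin29.4° ≈ 9.63 m.

d ≈ 9.63 m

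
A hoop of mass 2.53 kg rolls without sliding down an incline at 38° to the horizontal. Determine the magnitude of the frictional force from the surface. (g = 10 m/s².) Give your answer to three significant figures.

f ≈ 7.79 N

The moment of inertia is MR², giving k ≡ I/(MR²) = 1.
Translational: Mg sinθ − f = Ma. Rotational about the CM: fR = Iα = kMRa, so f = kMa.
Combining, a = g sinθ/(1+k) and f = kMa = kMg sinθ/(1+k).
f = 1 × 2.53 × 10 × sin38° / 2 ≈ 7.79 N.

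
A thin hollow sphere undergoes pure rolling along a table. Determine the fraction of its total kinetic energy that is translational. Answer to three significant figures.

The moment of inertia is (2/3)MR², giving k ≡ I/(MR²) = 2/3.
With ω = v/R, KE_trans = ½Mv² and KE_rot = ½Iω² = ½kMv², so KE_total = ½(1+k)Mv².
The translational fraction is therefore 1/(1+k) = 1/1.667 ≈ 0.600.

fraction ≈ 0.600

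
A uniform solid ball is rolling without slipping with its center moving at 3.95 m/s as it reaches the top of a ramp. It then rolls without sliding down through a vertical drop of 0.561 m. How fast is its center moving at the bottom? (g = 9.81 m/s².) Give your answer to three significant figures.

v ≈ 4.84 m/s

For this body I = (2/5)MR², i.e. k = I/(MR²) = 0.4.
Since it rolls without slipping, ω = v/R and KE = ½Mv² + ½Iω² = ½(1+k)Mv² = (7/10)Mv².
Conserving energy between top and bottom: (7/10)Mv² = (7/10)Mv₀² + Mgh, hence v² = v₀² + 2gh/(1+k).
v = √(3.95² + 2×9.81×0.561/1.4) = √23.46 ≈ 4.84 m/s.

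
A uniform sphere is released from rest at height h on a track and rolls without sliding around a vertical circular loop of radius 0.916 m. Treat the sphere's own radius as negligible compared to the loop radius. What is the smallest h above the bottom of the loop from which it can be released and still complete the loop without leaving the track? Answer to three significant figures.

h_min ≈ 2.47 m

The moment of inertia is (2/5)MR², giving k ≡ I/(MR²) = 0.4.
At the top of the loop, the minimum-contact condition is Mg = Mv_top²/r, so v_top² = gr.
With ω = v/R, the kinetic energy at speed v is ½(1+k)Mv² = (7/10)Mv².
Energy conservation from release (height h) to the top (height 2r): Mgh = Mg(2r) + (7/10)M·gr.
Thus h_min = 2r + (1+k)r/2 = r(2 + 1.4/2) = 0.916 × 2.7 ≈ 2.47 m.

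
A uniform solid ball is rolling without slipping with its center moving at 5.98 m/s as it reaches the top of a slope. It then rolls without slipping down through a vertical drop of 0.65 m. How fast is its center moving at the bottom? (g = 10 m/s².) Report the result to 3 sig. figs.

For this body I = (2/5)MR², i.e. k = I/(MR²) = 0.4.
Rolling without slipping gives ω = v/R, so the total kinetic energy is ½Mv² + ½Iω² = ½(1+k)Mv² = (7/10)Mv².
Energy conservation: (7/10)Mv₀² + Mgh = (7/10)Mv², so v² = v₀² + 2gh/(1+k).
v = √(5.98² + 2×10×0.65/1.4) = √45.05 ≈ 6.71 m/s.

v ≈ 6.71 m/s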